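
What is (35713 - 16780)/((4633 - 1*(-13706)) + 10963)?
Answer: 18933/29302 ≈ 0.64613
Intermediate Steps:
(35713 - 16780)/((4633 - 1*(-13706)) + 10963) = 18933/((4633 + 13706) + 10963) = 18933/(18339 + 10963) = 18933/29302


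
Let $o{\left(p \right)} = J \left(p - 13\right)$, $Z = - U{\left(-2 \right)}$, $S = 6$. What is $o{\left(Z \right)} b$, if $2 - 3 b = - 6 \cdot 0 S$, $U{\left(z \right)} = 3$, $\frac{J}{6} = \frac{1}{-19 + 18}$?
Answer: $64$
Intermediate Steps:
$J = -6$ ($J = \frac{6}{-19 + 18} = \frac{6}{-1} = 6 \left(-1\right) = -6$)
$Z = -3$ ($Z = \left(-1\right) 3 = -3$)
$b = \frac{2}{3}$ ($b = \frac{2}{3} - \frac{\left(-6\right) 0 \cdot 6}{3} = \frac{2}{3} - \frac{\left(-6\right) 0}{3} = \frac{2}{3} - 0 = \frac{2}{3} + 0 = \frac{2}{3} \approx 0.66667$)
$o{\left(p \right)} = 78 - 6 p$ ($o{\left(p \right)} = - 6 \left(p - 13\right) = - 6 \left(-13 + p\right) = 78 - 6 p$)
$o{\left(Z \right)} b = \left(78 - -18\right) \frac{2}{3} = \left(78 + 18\right) \frac{2}{3} = 96 \cdot \frac{2}{3} = 64$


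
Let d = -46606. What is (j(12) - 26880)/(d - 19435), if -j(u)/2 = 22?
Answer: 26924/66041 ≈ 0.40769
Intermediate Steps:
j(u) = -44 (j(u) = -2*22 = -44)
(j(12) - 26880)/(d - 19435) = (-44 - 26880)/(-46606 - 19435) = -26924/(-66041) = -26924*(-1/66041) = 26924/66041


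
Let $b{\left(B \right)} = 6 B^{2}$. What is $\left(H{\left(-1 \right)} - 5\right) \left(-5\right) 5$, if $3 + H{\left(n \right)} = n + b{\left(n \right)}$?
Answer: $75$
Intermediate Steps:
$H{\left(n \right)} = -3 + n + 6 n^{2}$ ($H{\left(n \right)} = -3 + \left(n + 6 n^{2}\right) = -3 + n + 6 n^{2}$)
$\left(H{\left(-1 \right)} - 5\right) \left(-5\right) 5 = \left(\left(-3 - 1 + 6 \left(-1\right)^{2}\right) - 5\right) \left(-5\right) 5 = \left(\left(-3 - 1 + 6 \cdot 1\right) - 5\right) \left(-5\right) 5 = \left(\left(-3 - 1 + 6\right) - 5\right) \left(-5\right) 5 = \left(2 - 5\right) \left(-5\right) 5 = \left(-3\right) \left(-5\right) 5 = 15 \cdot 5 = 75$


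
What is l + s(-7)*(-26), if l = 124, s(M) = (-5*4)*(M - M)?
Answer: 124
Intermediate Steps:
s(M) = 0 (s(M) = -20*0 = 0)
l + s(-7)*(-26) = 124 + 0*(-26) = 124 + 0 = 124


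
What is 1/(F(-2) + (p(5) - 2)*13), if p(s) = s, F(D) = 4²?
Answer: 1/55 ≈ 0.018182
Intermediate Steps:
F(D) = 16
1/(F(-2) + (p(5) - 2)*13) = 1/(16 + (5 - 2)*13) = 1/(16 + 3*13) = 1/(16 + 39) = 1/55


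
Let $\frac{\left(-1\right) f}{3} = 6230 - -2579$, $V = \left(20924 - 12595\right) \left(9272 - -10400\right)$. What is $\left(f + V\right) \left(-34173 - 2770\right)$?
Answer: $-6052063622323$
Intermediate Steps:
$V = 163848088$ ($V = 8329 \left(9272 + 10400\right) = 8329 \cdot 19672 = 163848088$)
$f = -26427$ ($f = - 3 \left(6230 - -2579\right) = - 3 \left(6230 + 2579\right) = \left(-3\right) 8809 = -26427$)
$\left(f + V\right) \left(-34173 - 2770\right) = \left(-26427 + 163848088\right) \left(-34173 - 2770\right) = 163821661 \left(-36943\right) = -6052063622323$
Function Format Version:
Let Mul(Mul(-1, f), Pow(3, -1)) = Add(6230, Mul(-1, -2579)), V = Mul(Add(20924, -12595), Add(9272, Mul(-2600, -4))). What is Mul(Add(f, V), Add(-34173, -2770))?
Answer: -6052063622323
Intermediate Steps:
V = 163848088 (V = Mul(8329, Add(9272, 10400)) = Mul(8329, 19672) = 163848088)
f = -26427 (f = Mul(-3, Add(6230, Mul(-1, -2579))) = Mul(-3, Add(6230, 2579)) = Mul(-3, 8809) = -26427)
Mul(Add(f, V), Add(-34173, -2770)) = Mul(Add(-26427, 163848088), Add(-34173, -2770)) = Mul(163821661, -36943) = -6052063622323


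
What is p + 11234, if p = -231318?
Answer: -220084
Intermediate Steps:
p + 11234 = -231318 + 11234 = -220084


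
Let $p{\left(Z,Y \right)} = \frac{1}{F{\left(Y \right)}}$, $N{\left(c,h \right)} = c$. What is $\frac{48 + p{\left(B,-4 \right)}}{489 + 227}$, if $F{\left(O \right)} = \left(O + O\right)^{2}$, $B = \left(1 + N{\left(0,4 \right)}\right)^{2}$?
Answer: $\frac{3073}{45824} \approx 0.067061$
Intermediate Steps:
$B = 1$ ($B = \left(1 + 0\right)^{2} = 1^{2} = 1$)
$F{\left(O \right)} = 4 O^{2}$ ($F{\left(O \right)} = \left(2 O\right)^{2} = 4 O^{2}$)
$p{\left(Z,Y \right)} = \frac{1}{4 Y^{2}}$
$\frac{48 + p{\left(B,-4 \right)}}{489 + 227} = \frac{48 + \frac{1}{4 \cdot 16}}{489 + 227} = \frac{48 + \frac{1}{4} \cdot \frac{1}{16}}{716} = \left(48 + \frac{1}{64}\right) \frac{1}{716} = \frac{3073}{64} \cdot \frac{1}{716} = \frac{3073}{45824}$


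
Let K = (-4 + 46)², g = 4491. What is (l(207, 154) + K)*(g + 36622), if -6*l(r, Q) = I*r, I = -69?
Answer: 340785657/2 ≈ 1.7039e+8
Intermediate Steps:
K = 1764 (K = 42² = 1764)
l(r, Q) = 23*r/2 (l(r, Q) = -(-23)*r/2 = 23*r/2)
(l(207, 154) + K)*(g + 36622) = ((23/2)*207 + 1764)*(4491 + 36622) = (4761/2 + 1764)*41113 = (8289/2)*41113 = 340785657/2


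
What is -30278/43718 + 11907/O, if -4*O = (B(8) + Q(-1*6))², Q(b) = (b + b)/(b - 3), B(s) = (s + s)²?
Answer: -4598126461/3256903564 ≈ -1.4118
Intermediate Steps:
B(s) = 4*s² (B(s) = (2*s)² = 4*s²)
Q(b) = 2*b/(-3 + b) (Q(b) = (2*b)/(-3 + b) = 2*b/(-3 + b))
O = -148996/9 (O = -(4*8² + 2*(-1*6)/(-3 - 1*6))²/4 = -(4*64 + 2*(-6)/(-3 - 6))²/4 = -(256 + 2*(-6)/(-9))²/4 = -(256 + 2*(-6)*(-⅑))²/4 = -(256 + 4/3)²/4 = -(772/3)²/4 = -¼*595984/9 = -148996/9 ≈ -16555.)
-30278/43718 + 11907/O = -30278/43718 + 11907/(-148996/9) = -30278*1/43718 + 11907*(-9/148996) = -15139/21859 - 107163/148996 = -4598126461/3256903564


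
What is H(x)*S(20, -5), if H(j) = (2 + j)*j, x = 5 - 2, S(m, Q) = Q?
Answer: -75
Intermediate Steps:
x = 3
H(j) = j*(2 + j)
H(x)*S(20, -5) = (3*(2 + 3))*(-5) = (3*5)*(-5) = 15*(-5) = -75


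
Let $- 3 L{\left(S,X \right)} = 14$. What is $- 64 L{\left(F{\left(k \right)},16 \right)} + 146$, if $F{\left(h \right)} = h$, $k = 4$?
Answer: $\frac{1334}{3} \approx 444.67$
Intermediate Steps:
$L{\left(S,X \right)} = - \frac{14}{3}$ ($L{\left(S,X \right)} = \left(- \frac{1}{3}\right) 14 = - \frac{14}{3}$)
$- 64 L{\left(F{\left(k \right)},16 \right)} + 146 = \left(-64\right) \left(- \frac{14}{3}\right) + 146 = \frac{896}{3} + 146 = \frac{1334}{3}$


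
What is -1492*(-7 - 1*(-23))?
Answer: -23872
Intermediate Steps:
-1492*(-7 - 1*(-23)) = -1492*(-7 + 23) = -1492*16 = -23872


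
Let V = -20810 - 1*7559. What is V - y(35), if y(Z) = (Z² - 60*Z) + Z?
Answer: -27529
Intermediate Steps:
y(Z) = Z² - 59*Z
V = -28369 (V = -20810 - 7559 = -28369)
V - y(35) = -28369 - 35*(-59 + 35) = -28369 - 35*(-24) = -28369 - 1*(-840) = -28369 + 840 = -27529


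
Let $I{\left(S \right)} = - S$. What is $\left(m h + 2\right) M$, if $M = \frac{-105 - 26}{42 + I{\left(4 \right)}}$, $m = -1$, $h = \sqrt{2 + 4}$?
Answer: $- \frac{131}{19} + \frac{131 \sqrt{6}}{38} \approx 1.5496$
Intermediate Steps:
$h = \sqrt{6} \approx 2.4495$
$M = - \frac{131}{38}$ ($M = \frac{-105 - 26}{42 - 4} = - \frac{131}{42 - 4} = - \frac{131}{38} \approx -3.4474$)
$\left(m h + 2\right) M = \left(- \sqrt{6} + 2\right) \left(- \frac{131}{38}\right) = \left(2 - \sqrt{6}\right) \left(- \frac{131}{38}\right) = - \frac{131}{19} + \frac{131 \sqrt{6}}{38}$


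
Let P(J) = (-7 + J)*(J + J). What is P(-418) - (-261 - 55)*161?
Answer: 406176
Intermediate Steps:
P(J) = 2*J*(-7 + J) (P(J) = (-7 + J)*(2*J) = 2*J*(-7 + J))
P(-418) - (-261 - 55)*161 = 2*(-418)*(-7 - 418) - (-261 - 55)*161 = 2*(-418)*(-425) - (-316)*161 = 355300 - 1*(-50876) = 355300 + 50876 = 406176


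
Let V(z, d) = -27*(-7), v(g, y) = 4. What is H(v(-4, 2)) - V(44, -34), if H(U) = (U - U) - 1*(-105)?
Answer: -84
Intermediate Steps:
V(z, d) = 189
H(U) = 105 (H(U) = 0 + 105 = 105)
H(v(-4, 2)) - V(44, -34) = 105 - 1*189 = 105 - 189 = -84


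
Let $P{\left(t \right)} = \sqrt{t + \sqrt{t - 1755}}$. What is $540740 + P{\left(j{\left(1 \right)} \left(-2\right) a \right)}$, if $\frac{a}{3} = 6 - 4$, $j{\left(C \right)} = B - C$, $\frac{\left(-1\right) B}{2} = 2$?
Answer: $540740 + \sqrt{60 + i \sqrt{1695}} \approx 5.4075 \cdot 10^{5} + 2.5265 i$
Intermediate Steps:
$B = -4$ ($B = \left(-2\right) 2 = -4$)
$j{\left(C \right)} = -4 - C$
$a = 6$ ($a = 3 \left(6 - 4\right) = 3 \cdot 2 = 6$)
$P{\left(t \right)} = \sqrt{t + \sqrt{-1755 + t}}$
$540740 + P{\left(j{\left(1 \right)} \left(-2\right) a \right)} = 540740 + \sqrt{\left(-4 - 1\right) \left(-2\right) 6 + \sqrt{-1755 + \left(-4 - 1\right) \left(-2\right) 6}} = 540740 + \sqrt{\left(-5\right) \left(-2\right) 6 + \sqrt{-1755 + \left(-5\right) \left(-2\right) 6}} = 540740 + \sqrt{10 \cdot 6 + \sqrt{-1755 + 10 \cdot 6}} = 540740 + \sqrt{60 + \sqrt{-1755 + 60}} = 540740 + \sqrt{60 + \sqrt{-1695}} = 540740 + \sqrt{60 + i \sqrt{1695}}$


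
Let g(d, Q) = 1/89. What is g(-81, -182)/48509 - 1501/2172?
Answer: -6480266629/9377177772 ≈ -0.69107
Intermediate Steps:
g(d, Q) = 1/89
g(-81, -182)/48509 - 1501/2172 = (1/89)/48509 - 1501/2172 = (1/89)*(1/48509) - 1501*1/2172 = 1/4317301 - 1501/2172 = -6480266629/9377177772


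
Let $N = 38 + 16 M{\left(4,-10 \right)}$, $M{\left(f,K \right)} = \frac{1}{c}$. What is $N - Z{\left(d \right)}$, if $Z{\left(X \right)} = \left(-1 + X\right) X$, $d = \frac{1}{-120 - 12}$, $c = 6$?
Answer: $\frac{708443}{17424} \approx 40.659$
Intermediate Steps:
$M{\left(f,K \right)} = \frac{1}{6}$
$d = - \frac{1}{132}$ ($d = \frac{1}{-132} = - \frac{1}{132} \approx -0.0075758$)
$Z{\left(X \right)} = X \left(-1 + X\right)$
$N = \frac{122}{3}$ ($N = 38 + 16 \cdot \frac{1}{6} = 38 + \frac{8}{3} = \frac{122}{3} \approx 40.667$)
$N - Z{\left(d \right)} = \frac{122}{3} - - \frac{-1 - \frac{1}{132}}{132} = \frac{122}{3} - \left(- \frac{1}{132}\right) \left(- \frac{133}{132}\right) = \frac{122}{3} - \frac{133}{17424} = \frac{708443}{17424}$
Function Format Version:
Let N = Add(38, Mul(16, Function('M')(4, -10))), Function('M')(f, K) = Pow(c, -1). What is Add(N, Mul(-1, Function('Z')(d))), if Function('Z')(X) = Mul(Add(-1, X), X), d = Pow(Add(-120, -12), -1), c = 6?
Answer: Rational(708443, 17424) ≈ 40.659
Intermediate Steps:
Function('M')(f, K) = Rational(1, 6) (Function('M')(f, K) = Pow(6, -1) = Rational(1, 6))
d = Rational(-1, 132) (d = Pow(-132, -1) = Rational(-1, 132) ≈ -0.0075758)
Function('Z')(X) = Mul(X, Add(-1, X))
N = Rational(122, 3) (N = Add(38, Mul(16, Rational(1, 6))) = Add(38, Rational(8, 3)) = Rational(122, 3) ≈ 40.667)
Add(N, Mul(-1, Function('Z')(d))) = Add(Rational(122, 3), Mul(-1, Mul(Rational(-1, 132), Add(-1, Rational(-1, 132))))) = Add(Rational(122, 3), Mul(-1, Mul(Rational(-1, 132), Rational(-133, 132)))) = Add(Rational(122, 3), Mul(-1, Rational(133, 17424))) = Add(Rational(122, 3), Rational(-133, 17424)) = Rational(708443, 17424)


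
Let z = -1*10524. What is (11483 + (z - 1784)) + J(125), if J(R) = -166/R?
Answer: -103291/125 ≈ -826.33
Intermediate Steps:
z = -10524
(11483 + (z - 1784)) + J(125) = (11483 + (-10524 - 1784)) - 166/125 = (11483 - 12308) - 166*1/125 = -825 - 166/125 = -103291/125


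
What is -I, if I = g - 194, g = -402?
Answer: 596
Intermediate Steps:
I = -596 (I = -402 - 194 = -596)
-I = -1*(-596) = 596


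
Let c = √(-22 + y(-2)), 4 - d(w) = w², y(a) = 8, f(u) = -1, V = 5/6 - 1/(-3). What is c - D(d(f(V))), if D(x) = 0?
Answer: I*√14 ≈ 3.7417*I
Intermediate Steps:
V = 7/6 (V = 5*(⅙) - 1*(-⅓) = ⅚ + ⅓ = 7/6 ≈ 1.1667)
d(w) = 4 - w²
c = I*√14 (c = √(-22 + 8) = √(-14) = I*√14 ≈ 3.7417*I)
c - D(d(f(V))) = I*√14 - 1*0 = I*√14 + 0 = I*√14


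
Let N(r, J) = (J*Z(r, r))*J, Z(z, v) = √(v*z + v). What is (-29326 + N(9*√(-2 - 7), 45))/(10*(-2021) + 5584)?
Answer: 14663/7313 - 6075*√(-81 + 3*I)/14626 ≈ 1.9358 - 3.7388*I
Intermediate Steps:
Z(z, v) = √(v + v*z)
N(r, J) = J²*√(r*(1 + r)) (N(r, J) = (J*√(r*(1 + r)))*J = J²*√(r*(1 + r)))
(-29326 + N(9*√(-2 - 7), 45))/(10*(-2021) + 5584) = (-29326 + 45²*√((9*√(-2 - 7))*(1 + 9*√(-2 - 7))))/(10*(-2021) + 5584) = (-29326 + 2025*√((9*√(-9))*(1 + 9*√(-9))))/(-20210 + 5584) = (-29326 + 2025*√((9*(3*I))*(1 + 9*(3*I))))/(-14626) = (-29326 + 2025*√((27*I)*(1 + 27*I)))*(-1/14626) = (-29326 + 2025*√(27*I*(1 + 27*I)))*(-1/14626) = (-29326 + 2025*(3*√3*√(I*(1 + 27*I))))*(-1/14626) = (-29326 + 6075*√3*√(I*(1 + 27*I)))*(-1/14626) = 14663/7313 - 6075*√3*√(I*(1 + 27*I))/14626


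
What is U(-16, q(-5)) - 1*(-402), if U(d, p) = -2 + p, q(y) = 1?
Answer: 401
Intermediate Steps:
U(-16, q(-5)) - 1*(-402) = (-2 + 1) - 1*(-402) = -1 + 402 = 401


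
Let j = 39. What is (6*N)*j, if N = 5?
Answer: 1170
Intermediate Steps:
(6*N)*j = (6*5)*39 = 30*39 = 1170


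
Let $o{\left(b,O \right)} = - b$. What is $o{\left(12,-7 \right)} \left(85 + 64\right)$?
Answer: $-1788$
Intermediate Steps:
$o{\left(12,-7 \right)} \left(85 + 64\right) = \left(-1\right) 12 \left(85 + 64\right) = \left(-12\right) 149 = -1788$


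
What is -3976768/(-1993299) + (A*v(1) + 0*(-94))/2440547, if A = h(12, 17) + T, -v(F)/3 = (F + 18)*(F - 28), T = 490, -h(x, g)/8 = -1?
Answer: 11233197418274/4864739894553 ≈ 2.3091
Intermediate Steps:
h(x, g) = 8 (h(x, g) = -8*(-1) = 8)
v(F) = -3*(-28 + F)*(18 + F) (v(F) = -3*(F + 18)*(F - 28) = -3*(18 + F)*(-28 + F) = -3*(-28 + F)*(18 + F))
A = 498 (A = 8 + 490 = 498)
-3976768/(-1993299) + (A*v(1) + 0*(-94))/2440547 = -3976768/(-1993299) + (498*(1512 - 3*1² + 30*1) + 0*(-94))/2440547 = -3976768*(-1/1993299) + (498*(1512 - 3*1 + 30) + 0)*(1/2440547) = 3976768/1993299 + (498*(1512 - 3 + 30) + 0)*(1/2440547) = 3976768/1993299 + (498*1539 + 0)*(1/2440547) = 3976768/1993299 + (766422 + 0)*(1/2440547) = 3976768/1993299 + 766422*(1/2440547) = 3976768/1993299 + 766422/2440547 = 11233197418274/4864739894553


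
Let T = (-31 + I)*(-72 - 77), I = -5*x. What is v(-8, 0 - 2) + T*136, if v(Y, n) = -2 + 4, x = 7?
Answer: 1337426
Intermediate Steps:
I = -35 (I = -5*7 = -35)
v(Y, n) = 2
T = 9834 (T = (-31 - 35)*(-72 - 77) = -66*(-149) = 9834)
v(-8, 0 - 2) + T*136 = 2 + 9834*136 = 2 + 1337424 = 1337426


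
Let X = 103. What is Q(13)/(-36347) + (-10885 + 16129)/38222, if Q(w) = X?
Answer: 93333401/694627517 ≈ 0.13436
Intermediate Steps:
Q(w) = 103
Q(13)/(-36347) + (-10885 + 16129)/38222 = 103/(-36347) + (-10885 + 16129)/38222 = 103*(-1/36347) + 5244*(1/38222) = -103/36347 + 2622/19111 = 93333401/694627517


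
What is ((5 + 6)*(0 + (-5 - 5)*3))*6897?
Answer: -2276010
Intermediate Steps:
((5 + 6)*(0 + (-5 - 5)*3))*6897 = (11*(0 - 10*3))*6897 = (11*(0 - 30))*6897 = (11*(-30))*6897 = -330*6897 = -2276010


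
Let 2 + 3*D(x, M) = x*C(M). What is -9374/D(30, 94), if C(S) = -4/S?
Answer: 660867/77 ≈ 8582.7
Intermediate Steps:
D(x, M) = -⅔ - 4*x/(3*M) (D(x, M) = -⅔ + (x*(-4/M))/3 = -⅔ + (-4*x/M)/3 = -⅔ - 4*x/(3*M))
-9374/D(30, 94) = -9374*141/(-1*94 - 2*30) = -9374*141/(-94 - 60) = -9374/((⅔)*(1/94)*(-154)) = -9374/(-154/141) = -9374*(-141/154) = 660867/77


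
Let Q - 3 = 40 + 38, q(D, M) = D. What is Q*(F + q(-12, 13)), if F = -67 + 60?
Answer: -1539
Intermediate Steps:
Q = 81 (Q = 3 + (40 + 38) = 3 + 78 = 81)
F = -7
Q*(F + q(-12, 13)) = 81*(-7 - 12) = 81*(-19) = -1539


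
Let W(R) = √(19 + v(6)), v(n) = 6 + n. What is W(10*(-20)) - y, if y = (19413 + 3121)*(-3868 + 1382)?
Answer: 56019524 + √31 ≈ 5.6020e+7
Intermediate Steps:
W(R) = √31 (W(R) = √(19 + (6 + 6)) = √(19 + 12) = √31)
y = -56019524 (y = 22534*(-2486) = -56019524)
W(10*(-20)) - y = √31 - 1*(-56019524) = √31 + 56019524 = 56019524 + √31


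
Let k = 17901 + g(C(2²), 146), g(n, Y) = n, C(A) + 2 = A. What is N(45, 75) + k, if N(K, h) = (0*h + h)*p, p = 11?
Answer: 18728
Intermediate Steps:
C(A) = -2 + A
k = 17903 (k = 17901 + (-2 + 2²) = 17901 + (-2 + 4) = 17901 + 2 = 17903)
N(K, h) = 11*h (N(K, h) = (0*h + h)*11 = (0 + h)*11 = h*11 = 11*h)
N(45, 75) + k = 11*75 + 17903 = 825 + 17903 = 18728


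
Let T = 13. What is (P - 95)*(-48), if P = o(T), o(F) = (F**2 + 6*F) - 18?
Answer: -6432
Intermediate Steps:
o(F) = -18 + F**2 + 6*F
P = 229 (P = -18 + 13**2 + 6*13 = -18 + 169 + 78 = 229)
(P - 95)*(-48) = (229 - 95)*(-48) = 134*(-48) = -6432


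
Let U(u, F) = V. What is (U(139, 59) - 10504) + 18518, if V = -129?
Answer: 7885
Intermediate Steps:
U(u, F) = -129
(U(139, 59) - 10504) + 18518 = (-129 - 10504) + 18518 = -10633 + 18518 = 7885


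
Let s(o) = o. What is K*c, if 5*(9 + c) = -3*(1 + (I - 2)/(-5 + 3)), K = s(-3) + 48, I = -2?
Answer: -486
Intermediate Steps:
K = 45 (K = -3 + 48 = 45)
c = -54/5 (c = -9 + (-3*(1 + (-2 - 2)/(-5 + 3)))/5 = -9 + (-3*(1 - 4/(-2)))/5 = -9 + (-3*(1 - 4*(-1/2)))/5 = -9 + (-3*(1 + 2))/5 = -9 + (-3*3)/5 = -9 + (1/5)*(-9) = -9 - 9/5 = -54/5 ≈ -10.800)
K*c = 45*(-54/5) = -486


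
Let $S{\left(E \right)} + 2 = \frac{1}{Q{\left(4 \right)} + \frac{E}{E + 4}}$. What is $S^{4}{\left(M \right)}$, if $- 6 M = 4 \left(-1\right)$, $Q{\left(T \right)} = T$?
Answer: $\frac{6765201}{707281} \approx 9.5651$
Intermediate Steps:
$M = \frac{2}{3}$ ($M = - \frac{4 \left(-1\right)}{6} = \left(- \frac{1}{6}\right) \left(-4\right) = \frac{2}{3} \approx 0.66667$)
$S{\left(E \right)} = -2 + \frac{1}{4 + \frac{E}{4 + E}}$ ($S{\left(E \right)} = -2 + \frac{1}{4 + \frac{E}{E + 4}} = -2 + \frac{1}{4 + \frac{E}{4 + E}}$)
$S^{4}{\left(M \right)} = \left(\frac{-28 - 6}{16 + 5 \cdot \frac{2}{3}}\right)^{4} = \left(\frac{-28 - 6}{16 + \frac{10}{3}}\right)^{4} = \left(\frac{1}{\frac{58}{3}} \left(-34\right)\right)^{4} = \left(\frac{3}{58} \left(-34\right)\right)^{4} = \left(- \frac{51}{29}\right)^{4} = \frac{6765201}{707281}$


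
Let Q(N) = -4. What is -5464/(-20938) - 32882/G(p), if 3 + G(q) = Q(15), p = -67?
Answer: 344260782/73283 ≈ 4697.7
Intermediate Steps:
G(q) = -7 (G(q) = -3 - 4 = -7)
-5464/(-20938) - 32882/G(p) = -5464/(-20938) - 32882/(-7) = -5464*(-1/20938) - 32882*(-⅐) = 2732/10469 + 32882/7 = 344260782/73283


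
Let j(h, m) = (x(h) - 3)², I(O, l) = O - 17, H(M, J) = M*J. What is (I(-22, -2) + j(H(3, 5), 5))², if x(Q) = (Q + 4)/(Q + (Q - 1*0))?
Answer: 903543481/810000 ≈ 1115.5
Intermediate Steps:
H(M, J) = J*M
x(Q) = (4 + Q)/(2*Q) (x(Q) = (4 + Q)/(Q + (Q + 0)) = (4 + Q)/(Q + Q) = (4 + Q)/((2*Q)) = (4 + Q)*(1/(2*Q)) = (4 + Q)/(2*Q))
I(O, l) = -17 + O
j(h, m) = (-3 + (4 + h)/(2*h))² (j(h, m) = ((4 + h)/(2*h) - 3)² = (-3 + (4 + h)/(2*h))²)
(I(-22, -2) + j(H(3, 5), 5))² = ((-17 - 22) + (-4 + 5*(5*3))²/(4*(5*3)²))² = (-39 + (¼)*(-4 + 5*15)²/15²)² = (-39 + (¼)*(1/225)*(-4 + 75)²)² = (-39 + (¼)*(1/225)*71²)² = (-39 + (¼)*(1/225)*5041)² = (-39 + 5041/900)² = (-30059/900)² = 903543481/810000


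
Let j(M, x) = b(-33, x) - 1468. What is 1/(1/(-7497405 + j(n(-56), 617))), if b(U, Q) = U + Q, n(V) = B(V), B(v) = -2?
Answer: -7498289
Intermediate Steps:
n(V) = -2
b(U, Q) = Q + U
j(M, x) = -1501 + x (j(M, x) = (x - 33) - 1468 = (-33 + x) - 1468 = -1501 + x)
1/(1/(-7497405 + j(n(-56), 617))) = 1/(1/(-7497405 + (-1501 + 617))) = 1/(1/(-7497405 - 884)) = 1/(1/(-7498289)) = 1/(-1/7498289) = -7498289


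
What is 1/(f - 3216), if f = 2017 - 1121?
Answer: -1/2320 ≈ -0.00043103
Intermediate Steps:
f = 896
1/(f - 3216) = 1/(896 - 3216) = 1/(-2320) = -1/2320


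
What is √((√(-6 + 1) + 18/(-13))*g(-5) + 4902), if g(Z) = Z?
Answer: √(829608 - 845*I*√5)/13 ≈ 70.064 - 0.079787*I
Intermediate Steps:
√((√(-6 + 1) + 18/(-13))*g(-5) + 4902) = √((√(-6 + 1) + 18/(-13))*(-5) + 4902) = √((√(-5) + 18*(-1/13))*(-5) + 4902) = √((I*√5 - 18/13)*(-5) + 4902) = √((-18/13 + I*√5)*(-5) + 4902) = √((90/13 - 5*I*√5) + 4902) = √(63816/13 - 5*I*√5)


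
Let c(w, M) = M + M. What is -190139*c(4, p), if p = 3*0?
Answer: 0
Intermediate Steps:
p = 0
c(w, M) = 2*M
-190139*c(4, p) = -380278*0 = -190139*0 = 0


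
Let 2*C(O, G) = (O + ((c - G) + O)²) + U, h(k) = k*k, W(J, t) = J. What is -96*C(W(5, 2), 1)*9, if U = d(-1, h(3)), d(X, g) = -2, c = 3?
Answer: -22464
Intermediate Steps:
h(k) = k²
U = -2
C(O, G) = -1 + O/2 + (3 + O - G)²/2 (C(O, G) = ((O + ((3 - G) + O)²) - 2)/2 = ((O + (3 + O - G)²) - 2)/2 = (-2 + O + (3 + O - G)²)/2 = -1 + O/2 + (3 + O - G)²/2)
-96*C(W(5, 2), 1)*9 = -96*(-1 + (½)*5 + (3 + 5 - 1*1)²/2)*9 = -96*(-1 + 5/2 + (3 + 5 - 1)²/2)*9 = -96*(-1 + 5/2 + (½)*7²)*9 = -96*(-1 + 5/2 + (½)*49)*9 = -96*(-1 + 5/2 + 49/2)*9 = -96*26*9 = -2496*9 = -22464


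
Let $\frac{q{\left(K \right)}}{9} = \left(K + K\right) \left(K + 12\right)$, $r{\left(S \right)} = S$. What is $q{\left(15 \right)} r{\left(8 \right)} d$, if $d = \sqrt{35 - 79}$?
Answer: $116640 i \sqrt{11} \approx 3.8685 \cdot 10^{5} i$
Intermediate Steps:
$d = 2 i \sqrt{11}$ ($d = \sqrt{35 - 79} = \sqrt{-44} = 2 i \sqrt{11} \approx 6.6332 i$)
$q{\left(K \right)} = 18 K \left(12 + K\right)$ ($q{\left(K \right)} = 9 \left(K + K\right) \left(K + 12\right) = 9 \cdot 2 K \left(12 + K\right) = 18 K \left(12 + K\right)$)
$q{\left(15 \right)} r{\left(8 \right)} d = 18 \cdot 15 \left(12 + 15\right) 8 \cdot 2 i \sqrt{11} = 18 \cdot 15 \cdot 27 \cdot 8 \cdot 2 i \sqrt{11} = 7290 \cdot 8 \cdot 2 i \sqrt{11} = 58320 \cdot 2 i \sqrt{11} = 116640 i \sqrt{11}$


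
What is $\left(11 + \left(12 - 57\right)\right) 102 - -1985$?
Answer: $-1483$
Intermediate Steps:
$\left(11 + \left(12 - 57\right)\right) 102 - -1985 = \left(11 + \left(12 - 57\right)\right) 102 + 1985 = \left(11 - 45\right) 102 + 1985 = \left(-34\right) 102 + 1985 = -3468 + 1985 = -1483$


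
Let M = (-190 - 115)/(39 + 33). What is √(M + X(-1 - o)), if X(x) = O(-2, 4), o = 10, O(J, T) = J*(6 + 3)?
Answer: I*√3202/12 ≈ 4.7155*I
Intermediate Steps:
O(J, T) = 9*J (O(J, T) = J*9 = 9*J)
X(x) = -18 (X(x) = 9*(-2) = -18)
M = -305/72 ≈ -4.2361
√(M + X(-1 - o)) = √(-305/72 - 18) = √(-1601/72) = I*√3202/12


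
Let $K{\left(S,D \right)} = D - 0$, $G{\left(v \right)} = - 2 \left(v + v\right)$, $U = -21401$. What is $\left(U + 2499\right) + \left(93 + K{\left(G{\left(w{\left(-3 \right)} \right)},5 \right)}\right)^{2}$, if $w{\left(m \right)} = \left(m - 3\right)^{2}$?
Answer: $-9298$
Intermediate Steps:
$w{\left(m \right)} = \left(-3 + m\right)^{2}$
$G{\left(v \right)} = - 4 v$ ($G{\left(v \right)} = - 2 \cdot 2 v = - 4 v$)
$K{\left(S,D \right)} = D$ ($K{\left(S,D \right)} = D + 0 = D$)
$\left(U + 2499\right) + \left(93 + K{\left(G{\left(w{\left(-3 \right)} \right)},5 \right)}\right)^{2} = \left(-21401 + 2499\right) + \left(93 + 5\right)^{2} = -18902 + 98^{2} = -18902 + 9604 = -9298$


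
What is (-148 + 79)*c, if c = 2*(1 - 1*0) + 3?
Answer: -345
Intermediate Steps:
c = 5 (c = 2*(1 + 0) + 3 = 2*1 + 3 = 2 + 3 = 5)
(-148 + 79)*c = (-148 + 79)*5 = -69*5 = -345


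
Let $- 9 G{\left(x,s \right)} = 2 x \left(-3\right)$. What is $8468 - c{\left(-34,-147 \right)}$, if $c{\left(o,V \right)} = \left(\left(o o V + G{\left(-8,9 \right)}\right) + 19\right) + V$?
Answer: $\frac{535600}{3} \approx 1.7853 \cdot 10^{5}$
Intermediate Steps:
$G{\left(x,s \right)} = \frac{2 x}{3}$ ($G{\left(x,s \right)} = - \frac{2 x \left(-3\right)}{9} = - \frac{\left(-6\right) x}{9} = \frac{2 x}{3}$)
$c{\left(o,V \right)} = \frac{41}{3} + V + V o^{2}$ ($c{\left(o,V \right)} = \left(\left(o o V + \frac{2}{3} \left(-8\right)\right) + 19\right) + V = \left(\left(o^{2} V - \frac{16}{3}\right) + 19\right) + V = \left(\left(V o^{2} - \frac{16}{3}\right) + 19\right) + V = \left(\left(- \frac{16}{3} + V o^{2}\right) + 19\right) + V = \left(\frac{41}{3} + V o^{2}\right) + V = \frac{41}{3} + V + V o^{2}$)
$8468 - c{\left(-34,-147 \right)} = 8468 - \left(\frac{41}{3} - 147 - 147 \left(-34\right)^{2}\right) = 8468 - \left(\frac{41}{3} - 147 - 169932\right) = 8468 - - \frac{510196}{3} = 8468 + \frac{510196}{3} = \frac{535600}{3}$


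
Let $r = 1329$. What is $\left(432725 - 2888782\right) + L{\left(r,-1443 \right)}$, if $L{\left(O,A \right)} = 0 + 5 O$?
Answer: $-2449412$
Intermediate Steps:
$L{\left(O,A \right)} = 5 O$
$\left(432725 - 2888782\right) + L{\left(r,-1443 \right)} = \left(432725 - 2888782\right) + 5 \cdot 1329 = -2456057 + 6645 = -2449412$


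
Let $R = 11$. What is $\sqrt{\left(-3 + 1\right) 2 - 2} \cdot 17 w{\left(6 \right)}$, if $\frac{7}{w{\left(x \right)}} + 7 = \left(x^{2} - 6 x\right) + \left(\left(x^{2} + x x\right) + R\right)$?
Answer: $\frac{119 i \sqrt{6}}{76} \approx 3.8354 i$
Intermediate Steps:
$w{\left(x \right)} = \frac{7}{4 - 6 x + 3 x^{2}}$ ($w{\left(x \right)} = \frac{7}{-7 + \left(\left(x^{2} - 6 x\right) + \left(\left(x^{2} + x x\right) + 11\right)\right)} = \frac{7}{-7 + \left(\left(x^{2} - 6 x\right) + \left(\left(x^{2} + x^{2}\right) + 11\right)\right)} = \frac{7}{-7 + \left(\left(x^{2} - 6 x\right) + \left(2 x^{2} + 11\right)\right)} = \frac{7}{-7 + \left(\left(x^{2} - 6 x\right) + \left(11 + 2 x^{2}\right)\right)} = \frac{7}{-7 + \left(11 - 6 x + 3 x^{2}\right)} = \frac{7}{4 - 6 x + 3 x^{2}}$)
$\sqrt{\left(-3 + 1\right) 2 - 2} \cdot 17 w{\left(6 \right)} = \sqrt{\left(-3 + 1\right) 2 - 2} \cdot 17 \frac{7}{4 - 36 + 3 \cdot 6^{2}} = \sqrt{\left(-2\right) 2 - 2} \cdot 17 \frac{7}{4 - 36 + 3 \cdot 36} = \sqrt{-4 - 2} \cdot 17 \frac{7}{4 - 36 + 108} = \sqrt{-6} \cdot 17 \cdot \frac{7}{76} = i \sqrt{6} \cdot 17 \cdot 7 \cdot \frac{1}{76} = 17 i \sqrt{6} \cdot \frac{7}{76} = \frac{119 i \sqrt{6}}{76}$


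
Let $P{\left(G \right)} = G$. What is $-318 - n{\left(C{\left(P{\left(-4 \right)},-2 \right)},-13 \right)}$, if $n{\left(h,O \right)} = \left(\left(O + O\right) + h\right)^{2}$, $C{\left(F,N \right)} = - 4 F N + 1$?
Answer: $-3567$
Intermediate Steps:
$C{\left(F,N \right)} = 1 - 4 F N$ ($C{\left(F,N \right)} = - 4 F N + 1 = 1 - 4 F N$)
$n{\left(h,O \right)} = \left(h + 2 O\right)^{2}$ ($n{\left(h,O \right)} = \left(2 O + h\right)^{2} = \left(h + 2 O\right)^{2}$)
$-318 - n{\left(C{\left(P{\left(-4 \right)},-2 \right)},-13 \right)} = -318 - \left(\left(1 - \left(-16\right) \left(-2\right)\right) + 2 \left(-13\right)\right)^{2} = -318 - \left(\left(1 - 32\right) - 26\right)^{2} = -318 - \left(-31 - 26\right)^{2} = -318 - \left(-57\right)^{2} = -318 - 3249 = -3567$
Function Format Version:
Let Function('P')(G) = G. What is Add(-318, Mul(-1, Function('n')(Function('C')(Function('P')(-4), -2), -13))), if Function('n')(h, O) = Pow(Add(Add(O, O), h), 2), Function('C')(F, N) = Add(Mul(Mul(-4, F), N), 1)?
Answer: -3567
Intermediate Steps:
Function('C')(F, N) = Add(1, Mul(-4, F, N)) (Function('C')(F, N) = Add(Mul(-4, F, N), 1) = Add(1, Mul(-4, F, N)))
Function('n')(h, O) = Pow(Add(h, Mul(2, O)), 2) (Function('n')(h, O) = Pow(Add(Mul(2, O), h), 2) = Pow(Add(h, Mul(2, O)), 2))
Add(-318, Mul(-1, Function('n')(Function('C')(Function('P')(-4), -2), -13))) = Add(-318, Mul(-1, Pow(Add(Add(1, Mul(-4, -4, -2)), Mul(2, -13)), 2))) = Add(-318, Mul(-1, Pow(Add(Add(1, -32), -26), 2))) = Add(-318, Mul(-1, Pow(Add(-31, -26), 2))) = Add(-318, Mul(-1, Pow(-57, 2))) = Add(-318, Mul(-1, 3249)) = Add(-318, -3249) = -3567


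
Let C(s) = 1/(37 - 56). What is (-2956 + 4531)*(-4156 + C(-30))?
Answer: -124369875/19 ≈ -6.5458e+6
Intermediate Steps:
C(s) = -1/19 (C(s) = 1/(-19) = -1/19)
(-2956 + 4531)*(-4156 + C(-30)) = (-2956 + 4531)*(-4156 - 1/19) = 1575*(-78965/19) = -124369875/19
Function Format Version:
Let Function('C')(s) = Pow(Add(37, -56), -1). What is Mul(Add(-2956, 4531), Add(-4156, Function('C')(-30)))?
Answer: Rational(-124369875, 19) ≈ -6.5458e+6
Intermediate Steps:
Function('C')(s) = Rational(-1, 19) (Function('C')(s) = Pow(-19, -1) = Rational(-1, 19))
Mul(Add(-2956, 4531), Add(-4156, Function('C')(-30))) = Mul(Add(-2956, 4531), Add(-4156, Rational(-1, 19))) = Mul(1575, Rational(-78965, 19)) = Rational(-124369875, 19)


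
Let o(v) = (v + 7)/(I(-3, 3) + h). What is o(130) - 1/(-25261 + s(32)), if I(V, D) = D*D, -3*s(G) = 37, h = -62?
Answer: -10387181/4018460 ≈ -2.5849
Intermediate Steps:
s(G) = -37/3 (s(G) = -1/3*37 = -37/3)
I(V, D) = D**2
o(v) = -7/53 - v/53 (o(v) = (v + 7)/(3**2 - 62) = (7 + v)/(9 - 62) = (7 + v)/(-53) = (7 + v)*(-1/53) = -7/53 - v/53)
o(130) - 1/(-25261 + s(32)) = (-7/53 - 1/53*130) - 1/(-25261 - 37/3) = (-7/53 - 130/53) - 1/(-75820/3) = -137/53 - 1*(-3/75820) = -137/53 + 3/75820 = -10387181/4018460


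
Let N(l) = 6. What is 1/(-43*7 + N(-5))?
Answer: -1/295 ≈ -0.0033898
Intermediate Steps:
1/(-43*7 + N(-5)) = 1/(-43*7 + 6) = 1/(-301 + 6) = 1/(-295) = -1/295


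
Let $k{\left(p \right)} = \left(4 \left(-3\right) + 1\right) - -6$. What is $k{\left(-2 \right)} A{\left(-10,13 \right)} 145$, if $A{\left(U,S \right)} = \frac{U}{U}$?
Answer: $-725$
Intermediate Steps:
$A{\left(U,S \right)} = 1$
$k{\left(p \right)} = -5$ ($k{\left(p \right)} = \left(-12 + 1\right) + 6 = -11 + 6 = -5$)
$k{\left(-2 \right)} A{\left(-10,13 \right)} 145 = \left(-5\right) 1 \cdot 145 = \left(-5\right) 145 = -725$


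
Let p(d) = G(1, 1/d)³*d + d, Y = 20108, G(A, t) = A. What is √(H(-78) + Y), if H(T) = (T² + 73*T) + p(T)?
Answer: √20342 ≈ 142.63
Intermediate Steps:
p(d) = 2*d (p(d) = 1³*d + d = 1*d + d = d + d = 2*d)
H(T) = T² + 75*T (H(T) = (T² + 73*T) + 2*T = T² + 75*T)
√(H(-78) + Y) = √(-78*(75 - 78) + 20108) = √(-78*(-3) + 20108) = √(234 + 20108) = √20342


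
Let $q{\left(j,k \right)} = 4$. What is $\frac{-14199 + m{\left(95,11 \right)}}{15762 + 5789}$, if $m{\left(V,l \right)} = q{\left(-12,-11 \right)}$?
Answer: $- \frac{14195}{21551} \approx -0.65867$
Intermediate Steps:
$m{\left(V,l \right)} = 4$
$\frac{-14199 + m{\left(95,11 \right)}}{15762 + 5789} = \frac{-14199 + 4}{15762 + 5789} = - \frac{14195}{21551}$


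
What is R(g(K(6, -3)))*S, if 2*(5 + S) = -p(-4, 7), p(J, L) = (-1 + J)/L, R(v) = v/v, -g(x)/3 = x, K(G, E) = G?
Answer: -65/14 ≈ -4.6429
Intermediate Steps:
g(x) = -3*x
R(v) = 1
p(J, L) = (-1 + J)/L
S = -65/14 (S = -5 + (-(-1 - 4)/7)/2 = -5 + (-(-5)/7)/2 = -5 + (-1*(-5/7))/2 = -5 + (½)*(5/7) = -5 + 5/14 = -65/14 ≈ -4.6429)
R(g(K(6, -3)))*S = 1*(-65/14) = -65/14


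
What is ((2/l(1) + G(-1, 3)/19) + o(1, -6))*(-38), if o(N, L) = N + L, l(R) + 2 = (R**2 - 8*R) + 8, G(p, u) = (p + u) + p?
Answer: 264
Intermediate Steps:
G(p, u) = u + 2*p
l(R) = 6 + R**2 - 8*R (l(R) = -2 + ((R**2 - 8*R) + 8) = -2 + (8 + R**2 - 8*R) = 6 + R**2 - 8*R)
o(N, L) = L + N
((2/l(1) + G(-1, 3)/19) + o(1, -6))*(-38) = ((2/(6 + 1**2 - 8*1) + (3 + 2*(-1))/19) + (-6 + 1))*(-38) = ((2/(6 + 1 - 8) + (3 - 2)*(1/19)) - 5)*(-38) = ((2/(-1) + 1*(1/19)) - 5)*(-38) = ((2*(-1) + 1/19) - 5)*(-38) = ((-2 + 1/19) - 5)*(-38) = (-37/19 - 5)*(-38) = -132/19*(-38) = 264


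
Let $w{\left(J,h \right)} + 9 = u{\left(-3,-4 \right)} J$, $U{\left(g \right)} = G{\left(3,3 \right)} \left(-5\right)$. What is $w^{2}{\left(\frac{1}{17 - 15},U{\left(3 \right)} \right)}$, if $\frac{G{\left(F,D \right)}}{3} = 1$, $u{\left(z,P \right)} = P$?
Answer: $121$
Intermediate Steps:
$G{\left(F,D \right)} = 3$ ($G{\left(F,D \right)} = 3 \cdot 1 = 3$)
$U{\left(g \right)} = -15$ ($U{\left(g \right)} = 3 \left(-5\right) = -15$)
$w{\left(J,h \right)} = -9 - 4 J$
$w^{2}{\left(\frac{1}{17 - 15},U{\left(3 \right)} \right)} = \left(-9 - \frac{4}{17 - 15}\right)^{2} = \left(-9 - \frac{4}{2}\right)^{2} = \left(-9 - 2\right)^{2} = \left(-11\right)^{2} = 121$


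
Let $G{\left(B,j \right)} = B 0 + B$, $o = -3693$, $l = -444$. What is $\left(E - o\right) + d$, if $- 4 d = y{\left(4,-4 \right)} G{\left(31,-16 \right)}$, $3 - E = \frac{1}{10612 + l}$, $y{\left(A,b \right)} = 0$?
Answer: $\frac{37580927}{10168} \approx 3696.0$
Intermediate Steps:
$G{\left(B,j \right)} = B$ ($G{\left(B,j \right)} = 0 + B = B$)
$E = \frac{30503}{10168}$ ($E = 3 - \frac{1}{10612 - 444} = 3 - \frac{1}{10168} = \frac{30503}{10168} \approx 2.9999$)
$d = 0$ ($d = - \frac{0 \cdot 31}{4} = \left(- \frac{1}{4}\right) 0 = 0$)
$\left(E - o\right) + d = \left(\frac{30503}{10168} - -3693\right) + 0 = \left(\frac{30503}{10168} + 3693\right) + 0 = \frac{37580927}{10168} + 0 = \frac{37580927}{10168}$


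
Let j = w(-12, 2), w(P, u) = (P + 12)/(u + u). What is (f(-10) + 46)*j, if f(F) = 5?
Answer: 0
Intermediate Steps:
w(P, u) = (12 + P)/(2*u) (w(P, u) = (12 + P)/((2*u)) = (12 + P)*(1/(2*u)) = (12 + P)/(2*u))
j = 0 (j = (1/2)*(12 - 12)/2 = (1/2)*(1/2)*0 = 0)
(f(-10) + 46)*j = (5 + 46)*0 = 51*0 = 0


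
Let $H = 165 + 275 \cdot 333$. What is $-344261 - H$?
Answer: $-436001$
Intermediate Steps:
$H = 91740$ ($H = 165 + 91575 = 91740$)
$-344261 - H = -344261 - 91740 = -436001$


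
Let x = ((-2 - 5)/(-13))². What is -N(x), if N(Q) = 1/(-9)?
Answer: ⅑ ≈ 0.11111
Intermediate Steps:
x = 49/169 (x = (-7*(-1/13))² = (7/13)² = 49/169 ≈ 0.28994)
N(Q) = -⅑
-N(x) = -1*(-⅑) = ⅑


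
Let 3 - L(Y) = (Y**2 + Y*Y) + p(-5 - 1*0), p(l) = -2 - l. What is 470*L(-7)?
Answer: -46060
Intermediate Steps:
L(Y) = -2*Y**2 (L(Y) = 3 - ((Y**2 + Y*Y) + (-2 - (-5 - 1*0))) = 3 - ((Y**2 + Y**2) + (-2 - (-5 + 0))) = 3 - (2*Y**2 + (-2 - 1*(-5))) = 3 - (2*Y**2 + (-2 + 5)) = 3 - (2*Y**2 + 3) = 3 - (3 + 2*Y**2) = 3 + (-3 - 2*Y**2) = -2*Y**2)
470*L(-7) = 470*(-2*(-7)**2) = 470*(-2*49) = 470*(-98) = -46060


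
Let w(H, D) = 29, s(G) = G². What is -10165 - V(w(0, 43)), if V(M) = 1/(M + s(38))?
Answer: -14973046/1473 ≈ -10165.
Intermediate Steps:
V(M) = 1/(1444 + M) (V(M) = 1/(M + 38²) = 1/(M + 1444) = 1/(1444 + M))
-10165 - V(w(0, 43)) = -10165 - 1/(1444 + 29) = -10165 - 1/1473 = -14973046/1473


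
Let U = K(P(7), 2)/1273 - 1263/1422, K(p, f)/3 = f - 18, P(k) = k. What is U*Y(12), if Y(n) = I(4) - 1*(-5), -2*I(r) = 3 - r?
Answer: -6145535/1206804 ≈ -5.0924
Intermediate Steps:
K(p, f) = -54 + 3*f (K(p, f) = 3*(f - 18) = 3*(-18 + f) = -54 + 3*f)
I(r) = -3/2 + r/2 (I(r) = -(3 - r)/2 = -3/2 + r/2)
Y(n) = 11/2 (Y(n) = (-3/2 + (½)*4) - 1*(-5) = (-3/2 + 2) + 5 = ½ + 5 = 11/2)
U = -558685/603402 (U = (-54 + 3*2)/1273 - 1263/1422 = (-54 + 6)*(1/1273) - 1263*1/1422 = -48*1/1273 - 421/474 = -48/1273 - 421/474 = -558685/603402 ≈ -0.92589)
U*Y(12) = -558685/603402*11/2 = -6145535/1206804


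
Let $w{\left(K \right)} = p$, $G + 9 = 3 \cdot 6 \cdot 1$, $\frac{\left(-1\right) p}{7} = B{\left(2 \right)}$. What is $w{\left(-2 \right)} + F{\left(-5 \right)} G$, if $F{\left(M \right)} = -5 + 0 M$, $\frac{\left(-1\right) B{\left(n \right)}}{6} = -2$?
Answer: $-129$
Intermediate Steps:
$B{\left(n \right)} = 12$ ($B{\left(n \right)} = \left(-6\right) \left(-2\right) = 12$)
$p = -84$ ($p = \left(-7\right) 12 = -84$)
$F{\left(M \right)} = -5$ ($F{\left(M \right)} = -5 + 0 = -5$)
$G = 9$ ($G = -9 + 3 \cdot 6 \cdot 1 = -9 + 18 \cdot 1 = -9 + 18 = 9$)
$w{\left(K \right)} = -84$
$w{\left(-2 \right)} + F{\left(-5 \right)} G = -84 - 45 = -129$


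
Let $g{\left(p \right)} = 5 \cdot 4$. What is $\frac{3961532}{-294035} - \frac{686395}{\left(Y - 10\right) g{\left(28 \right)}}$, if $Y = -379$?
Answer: $\frac{34200686973}{457518460} \approx 74.753$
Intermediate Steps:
$g{\left(p \right)} = 20$
$\frac{3961532}{-294035} - \frac{686395}{\left(Y - 10\right) g{\left(28 \right)}} = \frac{3961532}{-294035} - \frac{686395}{\left(-379 - 10\right) 20} = 3961532 \left(- \frac{1}{294035}\right) - \frac{686395}{\left(-389\right) 20} = - \frac{3961532}{294035} - \frac{686395}{-7780} = - \frac{3961532}{294035} - - \frac{137279}{1556} = - \frac{3961532}{294035} + \frac{137279}{1556} = \frac{34200686973}{457518460}$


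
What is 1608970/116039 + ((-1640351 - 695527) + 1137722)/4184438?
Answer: 299709199308/22070818231 ≈ 13.579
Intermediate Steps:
1608970/116039 + ((-1640351 - 695527) + 1137722)/4184438 = 1608970*(1/116039) + (-2335878 + 1137722)*(1/4184438) = 146270/10549 - 1198156*1/4184438 = 146270/10549 - 599078/2092219 = 299709199308/22070818231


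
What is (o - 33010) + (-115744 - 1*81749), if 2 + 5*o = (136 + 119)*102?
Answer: -1126507/5 ≈ -2.2530e+5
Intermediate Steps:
o = 26008/5 (o = -⅖ + ((136 + 119)*102)/5 = -⅖ + (255*102)/5 = -⅖ + (⅕)*26010 = -⅖ + 5202 = 26008/5 ≈ 5201.6)
(o - 33010) + (-115744 - 1*81749) = (26008/5 - 33010) + (-115744 - 1*81749) = -139042/5 + (-115744 - 81749) = -139042/5 - 197493 = -1126507/5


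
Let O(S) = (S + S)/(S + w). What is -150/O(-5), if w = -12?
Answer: -255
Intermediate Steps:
O(S) = 2*S/(-12 + S) (O(S) = (S + S)/(S - 12) = (2*S)/(-12 + S) = 2*S/(-12 + S))
-150/O(-5) = -150/(2*(-5)/(-12 - 5)) = -150/(2*(-5)/(-17)) = -150/(2*(-5)*(-1/17)) = -150/10/17 = -150*17/10 = -255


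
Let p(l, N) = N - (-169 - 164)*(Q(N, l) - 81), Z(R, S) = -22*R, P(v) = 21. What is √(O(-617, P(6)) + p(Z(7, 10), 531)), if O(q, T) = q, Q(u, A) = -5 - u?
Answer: I*√205547 ≈ 453.37*I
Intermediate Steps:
p(l, N) = -28638 - 332*N (p(l, N) = N - (-169 - 164)*((-5 - N) - 81) = N - (-333)*(-86 - N) = N - (28638 + 333*N) = N + (-28638 - 333*N) = -28638 - 332*N)
√(O(-617, P(6)) + p(Z(7, 10), 531)) = √(-617 + (-28638 - 332*531)) = √(-617 + (-28638 - 176292)) = √(-617 - 204930) = √(-205547) = I*√205547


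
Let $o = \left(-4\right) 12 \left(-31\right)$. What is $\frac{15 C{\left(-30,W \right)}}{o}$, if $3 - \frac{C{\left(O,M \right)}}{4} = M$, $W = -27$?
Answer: $\frac{75}{62} \approx 1.2097$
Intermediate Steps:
$C{\left(O,M \right)} = 12 - 4 M$
$o = 1488$ ($o = \left(-48\right) \left(-31\right) = 1488$)
$\frac{15 C{\left(-30,W \right)}}{o} = \frac{15 \left(12 - -108\right)}{1488} = 15 \left(12 + 108\right) \frac{1}{1488} = 15 \cdot 120 \cdot \frac{1}{1488} = 1800 \cdot \frac{1}{1488} = \frac{75}{62}$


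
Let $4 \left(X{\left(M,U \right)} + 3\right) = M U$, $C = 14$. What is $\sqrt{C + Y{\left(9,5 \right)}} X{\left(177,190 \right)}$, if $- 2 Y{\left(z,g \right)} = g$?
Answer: $\frac{16809 \sqrt{46}}{4} \approx 28501.0$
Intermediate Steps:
$Y{\left(z,g \right)} = - \frac{g}{2}$
$X{\left(M,U \right)} = -3 + \frac{M U}{4}$
$\sqrt{C + Y{\left(9,5 \right)}} X{\left(177,190 \right)} = \sqrt{14 - \frac{5}{2}} \left(-3 + \frac{1}{4} \cdot 177 \cdot 190\right) = \sqrt{14 - \frac{5}{2}} \left(-3 + \frac{16815}{2}\right) = \sqrt{\frac{23}{2}} \cdot \frac{16809}{2} = \frac{\sqrt{46}}{2} \cdot \frac{16809}{2} = \frac{16809 \sqrt{46}}{4}$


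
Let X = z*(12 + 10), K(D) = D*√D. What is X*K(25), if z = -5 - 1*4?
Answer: -24750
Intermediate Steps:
z = -9 (z = -5 - 4 = -9)
K(D) = D^(3/2)
X = -198 (X = -9*(12 + 10) = -9*22 = -198)
X*K(25) = -198*25^(3/2) = -198*125 = -24750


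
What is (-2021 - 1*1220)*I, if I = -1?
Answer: 3241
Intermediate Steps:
(-2021 - 1*1220)*I = (-2021 - 1*1220)*(-1) = (-2021 - 1220)*(-1) = -3241*(-1) = 3241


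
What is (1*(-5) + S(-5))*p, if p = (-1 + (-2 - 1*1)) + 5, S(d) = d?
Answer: -10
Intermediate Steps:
p = 1 (p = (-1 + (-2 - 1)) + 5 = (-1 - 3) + 5 = -4 + 5 = 1)
(1*(-5) + S(-5))*p = (1*(-5) - 5)*1 = (-5 - 5)*1 = -10*1 = -10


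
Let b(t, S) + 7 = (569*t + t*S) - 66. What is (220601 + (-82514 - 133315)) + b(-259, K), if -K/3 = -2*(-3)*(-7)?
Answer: -175306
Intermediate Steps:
K = 126 (K = -3*(-2*(-3))*(-7) = -18*(-7) = -3*(-42) = 126)
b(t, S) = -73 + 569*t + S*t (b(t, S) = -7 + ((569*t + t*S) - 66) = -7 + ((569*t + S*t) - 66) = -7 + (-66 + 569*t + S*t) = -73 + 569*t + S*t)
(220601 + (-82514 - 133315)) + b(-259, K) = (220601 + (-82514 - 133315)) + (-73 + 569*(-259) + 126*(-259)) = (220601 - 215829) + (-73 - 147371 - 32634) = 4772 - 180078 = -175306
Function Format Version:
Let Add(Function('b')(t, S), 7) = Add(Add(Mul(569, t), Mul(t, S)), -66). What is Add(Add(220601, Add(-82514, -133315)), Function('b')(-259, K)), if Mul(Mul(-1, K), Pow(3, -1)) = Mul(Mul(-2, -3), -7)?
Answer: -175306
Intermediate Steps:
K = 126 (K = Mul(-3, Mul(Mul(-2, -3), -7)) = Mul(-3, Mul(6, -7)) = Mul(-3, -42) = 126)
Function('b')(t, S) = Add(-73, Mul(569, t), Mul(S, t)) (Function('b')(t, S) = Add(-7, Add(Add(Mul(569, t), Mul(t, S)), -66)) = Add(-7, Add(Add(Mul(569, t), Mul(S, t)), -66)) = Add(-7, Add(-66, Mul(569, t), Mul(S, t))) = Add(-73, Mul(569, t), Mul(S, t)))
Add(Add(220601, Add(-82514, -133315)), Function('b')(-259, K)) = Add(Add(220601, Add(-82514, -133315)), Add(-73, Mul(569, -259), Mul(126, -259))) = Add(Add(220601, -215829), Add(-73, -147371, -32634)) = Add(4772, -180078) = -175306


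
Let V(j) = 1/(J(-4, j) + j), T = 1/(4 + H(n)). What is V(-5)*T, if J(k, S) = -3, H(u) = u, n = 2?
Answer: -1/48 ≈ -0.020833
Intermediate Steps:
T = ⅙ (T = 1/(4 + 2) = 1/6 = ⅙ ≈ 0.16667)
V(j) = 1/(-3 + j)
V(-5)*T = (⅙)/(-3 - 5) = (⅙)/(-8) = -⅛*⅙ = -1/48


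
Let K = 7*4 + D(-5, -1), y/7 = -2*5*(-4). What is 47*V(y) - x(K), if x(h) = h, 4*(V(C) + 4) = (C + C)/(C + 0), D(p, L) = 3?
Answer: -391/2 ≈ -195.50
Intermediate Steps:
y = 280 (y = 7*(-2*5*(-4)) = 7*(-10*(-4)) = 7*40 = 280)
V(C) = -7/2 (V(C) = -4 + ((C + C)/(C + 0))/4 = -4 + ((2*C)/C)/4 = -4 + (¼)*2 = -4 + ½ = -7/2)
K = 31 (K = 7*4 + 3 = 28 + 3 = 31)
47*V(y) - x(K) = 47*(-7/2) - 1*31 = -329/2 - 31 = -391/2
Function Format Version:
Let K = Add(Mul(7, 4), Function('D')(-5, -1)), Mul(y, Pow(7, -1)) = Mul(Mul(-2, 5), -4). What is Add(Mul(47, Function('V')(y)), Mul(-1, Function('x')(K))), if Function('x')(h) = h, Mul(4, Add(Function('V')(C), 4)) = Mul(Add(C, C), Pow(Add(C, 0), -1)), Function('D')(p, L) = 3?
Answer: Rational(-391, 2) ≈ -195.50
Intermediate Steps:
y = 280 (y = Mul(7, Mul(Mul(-2, 5), -4)) = Mul(7, Mul(-10, -4)) = Mul(7, 40) = 280)
Function('V')(C) = Rational(-7, 2) (Function('V')(C) = Add(-4, Mul(Rational(1, 4), Mul(Add(C, C), Pow(Add(C, 0), -1)))) = Add(-4, Mul(Rational(1, 4), Mul(Mul(2, C), Pow(C, -1)))) = Add(-4, Mul(Rational(1, 4), 2)) = Add(-4, Rational(1, 2)) = Rational(-7, 2))
K = 31 (K = Add(Mul(7, 4), 3) = Add(28, 3) = 31)
Add(Mul(47, Function('V')(y)), Mul(-1, Function('x')(K))) = Add(Mul(47, Rational(-7, 2)), Mul(-1, 31)) = Add(Rational(-329, 2), -31) = Rational(-391, 2)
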